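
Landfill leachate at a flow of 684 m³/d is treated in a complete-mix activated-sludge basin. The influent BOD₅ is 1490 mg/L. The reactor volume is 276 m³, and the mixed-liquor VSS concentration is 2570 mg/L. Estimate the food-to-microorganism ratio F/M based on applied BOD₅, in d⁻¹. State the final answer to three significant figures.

F/M ≈ 1.44 d⁻¹

F/M = Q·S₀ / (V·X) = 684 × 1490 / (276.0 × 2570) = 1.437 g BOD₅·(g VSS·d)⁻¹.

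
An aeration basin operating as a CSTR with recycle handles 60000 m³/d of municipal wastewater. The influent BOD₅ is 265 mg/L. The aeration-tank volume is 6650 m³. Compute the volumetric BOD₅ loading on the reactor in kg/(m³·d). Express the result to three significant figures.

Volumetric loading L_v = Q·S₀ / V = 60000 × 265 g/m³ / 6650 m³ = 2391 g/(m³·d) = 2.391 kg BOD₅/(m³·d).

L_v ≈ 2.39 kg BOD₅/(m³·d)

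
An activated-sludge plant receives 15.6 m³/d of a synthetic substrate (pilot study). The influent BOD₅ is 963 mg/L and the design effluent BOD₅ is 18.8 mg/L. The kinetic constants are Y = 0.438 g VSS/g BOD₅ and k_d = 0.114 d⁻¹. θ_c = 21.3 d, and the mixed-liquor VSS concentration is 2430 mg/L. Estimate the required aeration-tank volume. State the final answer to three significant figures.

V ≈ 16.5 m³

From the SRT design equation V = Y Q (S₀−S) θ_c / [X (1 + k_d θ_c)] = 0.438 × 15.6 × (963 − 18.8) × 21.3 / [2430 × (1 + 0.114 × 21.3)] = 1.37×10^5 / 8331 = 16.50 m³.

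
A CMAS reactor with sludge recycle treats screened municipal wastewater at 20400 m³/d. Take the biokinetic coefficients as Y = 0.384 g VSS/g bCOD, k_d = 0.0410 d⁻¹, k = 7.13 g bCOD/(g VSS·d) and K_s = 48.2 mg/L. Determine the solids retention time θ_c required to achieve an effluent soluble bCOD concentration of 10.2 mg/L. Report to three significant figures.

From 1/θ_c = Y·k·S/(K_s + S) − k_d: Y·k·S/(K_s+S) = 0.384 × 7.13 × 10.2 / (48.2 + 10.2) = 0.4782 d⁻¹.
θ_c = 1/(μ − k_d) = 1/(0.4782 − 0.0410) = 1/0.4372 = 2.287 d.

θ_c ≈ 2.29 d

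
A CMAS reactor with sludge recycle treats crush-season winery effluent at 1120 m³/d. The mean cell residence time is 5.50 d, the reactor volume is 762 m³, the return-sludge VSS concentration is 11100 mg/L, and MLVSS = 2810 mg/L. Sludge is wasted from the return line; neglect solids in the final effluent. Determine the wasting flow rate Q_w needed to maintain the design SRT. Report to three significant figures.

Q_w ≈ 35.1 m³/d

Q_w = (V·X)/(θ_c X_r) = 762.0 × 2810 / (5.50 × 11100) = 35.07 m³/d.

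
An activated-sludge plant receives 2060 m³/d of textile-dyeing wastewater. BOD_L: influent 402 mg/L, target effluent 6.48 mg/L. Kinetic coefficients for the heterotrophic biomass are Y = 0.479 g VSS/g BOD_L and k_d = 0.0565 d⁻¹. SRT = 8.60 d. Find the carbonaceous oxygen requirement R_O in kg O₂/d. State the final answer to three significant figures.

Observed yield with endogenous decay: Y_obs = Y / (1 + k_d·θ_c) = 0.479 / (1 + 0.0565 × 8.60) = 0.479 / 1.486 = 0.3224 g VSS/g BOD_L.
Mass of BOD_L removed per day: Q(S₀ − S) = 2060 × 395.5 g/m³ = 814.8 kg/d.
Biomass synthesised: P_X = Y_obs × 814.8 = 262.7 kg VSS/d.
Carbonaceous O₂ demand = substrate oxidised − cell-mass equivalent = 814.8 − 1.42 × 262.7 = 441.8 kg O₂/d.

R_O ≈ 442 kg O₂/d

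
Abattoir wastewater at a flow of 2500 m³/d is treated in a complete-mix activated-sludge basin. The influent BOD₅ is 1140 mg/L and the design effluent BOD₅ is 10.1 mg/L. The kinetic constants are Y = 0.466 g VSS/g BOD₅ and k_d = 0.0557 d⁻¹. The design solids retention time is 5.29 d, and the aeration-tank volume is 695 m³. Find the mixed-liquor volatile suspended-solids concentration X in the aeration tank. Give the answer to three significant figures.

Solving the biomass balance for X: X = Y Q (S₀−S) θ_c / [V (1+k_d θ_c)] = 0.466 × 2500 × (1140 − 10.1) × 5.29 / [695 × (1 + 0.0557 × 5.29)] = 7739 mg/L.

X ≈ 7740 mg/L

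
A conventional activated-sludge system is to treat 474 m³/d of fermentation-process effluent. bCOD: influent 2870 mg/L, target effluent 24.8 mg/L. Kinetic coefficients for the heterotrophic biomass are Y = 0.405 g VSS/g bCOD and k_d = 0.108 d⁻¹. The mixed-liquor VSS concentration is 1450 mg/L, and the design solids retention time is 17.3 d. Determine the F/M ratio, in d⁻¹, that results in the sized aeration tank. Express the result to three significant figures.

F/M ≈ 0.413 d⁻¹

Steady-state biomass mass balance: V·X·(1 + k_d·θ_c) = Y·Q·(S₀ − S)·θ_c, so V = 0.405 × 474 × (2870 − 24.8) × 17.3 / [1450 × (1 + 0.108 × 17.3)] = 9.45×10^6 / 4159 = 2272 m³.
Food-to-microorganism ratio F/M = Q S₀ / (V X) = 474 × 2870 / (2272 × 1450) = 0.4130 d⁻¹.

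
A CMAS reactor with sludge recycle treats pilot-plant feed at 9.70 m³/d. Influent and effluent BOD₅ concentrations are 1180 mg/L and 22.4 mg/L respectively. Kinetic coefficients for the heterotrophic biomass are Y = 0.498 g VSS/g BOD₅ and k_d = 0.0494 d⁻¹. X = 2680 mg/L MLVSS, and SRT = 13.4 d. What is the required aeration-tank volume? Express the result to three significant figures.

Steady-state biomass mass balance: V·X·(1 + k_d·θ_c) = Y·Q·(S₀ − S)·θ_c, so V = 0.498 × 9.70 × (1180 − 22.4) × 13.4 / [2680 × (1 + 0.0494 × 13.4)] = 7.49×10^4 / 4454 = 16.82 m³.

V ≈ 16.8 m³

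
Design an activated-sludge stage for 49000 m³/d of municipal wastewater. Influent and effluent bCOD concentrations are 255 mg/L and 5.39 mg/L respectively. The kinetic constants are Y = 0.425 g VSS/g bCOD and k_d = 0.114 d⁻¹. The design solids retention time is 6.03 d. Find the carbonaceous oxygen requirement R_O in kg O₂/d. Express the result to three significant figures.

R_O ≈ 7860 kg O₂/d

Correct the yield for decay: Y_obs = Y/(1 + k_d θ_c) = 0.425 / (1 + 0.114 × 6.03) = 0.425 / 1.687 = 0.2519.
Q·(S₀ − S) = 49000 × (255 − 5.39) × 10⁻³ = 12231 kg/d removed.
Biomass synthesised: P_X = Y_obs × 12231 = 3081 kg VSS/d.
R_O = Q·(S₀ − S) − 1.42·P_X = 12231 − 1.42 × 3081 = 7857 kg O₂/d.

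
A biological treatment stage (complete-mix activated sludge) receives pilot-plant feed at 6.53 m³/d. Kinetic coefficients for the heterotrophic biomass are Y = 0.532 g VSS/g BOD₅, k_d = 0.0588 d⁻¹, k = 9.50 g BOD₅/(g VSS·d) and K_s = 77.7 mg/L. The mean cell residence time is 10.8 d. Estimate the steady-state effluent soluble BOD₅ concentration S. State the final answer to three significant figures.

S ≈ 2.40 mg/L

From the Monod/SRT balance for a CMAS, S = K_s·(1+k_d θ_c)/[θ_c·(Y k − k_d) − 1] = 77.7 × (1 + 0.0588 × 10.8) / [10.8 × (0.532 × 9.50 − 0.0588) − 1] = 127.0 / 52.95 = 2.399 mg/L.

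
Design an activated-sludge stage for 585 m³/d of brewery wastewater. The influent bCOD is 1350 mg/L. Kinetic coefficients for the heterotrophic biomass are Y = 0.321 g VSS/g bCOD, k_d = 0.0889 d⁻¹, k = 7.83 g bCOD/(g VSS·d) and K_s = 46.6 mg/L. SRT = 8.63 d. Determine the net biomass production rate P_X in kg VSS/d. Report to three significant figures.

P_X ≈ 143 kg VSS/d

From the Monod/SRT balance for a CMAS, S = K_s·(1+k_d θ_c)/[θ_c·(Y k − k_d) − 1] = 46.6 × (1 + 0.0889 × 8.63) / [8.63 × (0.321 × 7.83 − 0.0889) − 1] = 82.35 / 19.92 = 4.133 mg/L.
Correct the yield for decay: Y_obs = Y/(1 + k_d θ_c) = 0.321 / (1 + 0.0889 × 8.63) = 0.321 / 1.767 = 0.1816.
ΔS = 1350 − 4.13 = 1346 mg/L, so the substrate removal rate is 585 × 1346/1000 = 787.3 kg bCOD/d.
Biomass produced: P_X = Y_obs·Q·ΔS = 0.1816 × 787.3 ≈ 143.0 kg VSS/d.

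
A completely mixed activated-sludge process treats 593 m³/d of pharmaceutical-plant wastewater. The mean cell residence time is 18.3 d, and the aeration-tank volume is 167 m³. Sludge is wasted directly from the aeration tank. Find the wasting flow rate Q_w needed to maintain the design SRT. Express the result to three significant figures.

With mixed-liquor wasting, θ_c = V/Q_w, so Q_w = V/θ_c = 167.0/18.3 = 9.126 m³/d.

Q_w ≈ 9.13 m³/d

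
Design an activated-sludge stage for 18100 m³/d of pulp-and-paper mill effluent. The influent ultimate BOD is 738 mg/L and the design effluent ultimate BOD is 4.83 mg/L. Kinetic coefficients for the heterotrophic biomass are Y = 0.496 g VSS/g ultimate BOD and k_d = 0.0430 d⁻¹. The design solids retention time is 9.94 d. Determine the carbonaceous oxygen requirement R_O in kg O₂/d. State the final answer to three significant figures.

Y_obs = Y / (1 + k_d θ_c) = 0.496 / (1 + 0.0430 × 9.94) = 0.496 / 1.427 = 0.3475.
ΔS = 738 − 4.83 = 733.2 mg/L, so the substrate removal rate is 18100 × 733.2/1000 = 13270 kg ultimate BOD/d.
Net sludge production P_X = 0.3475 × 13270 = 4611 kg VSS/d.
R_O = Q·(S₀ − S) − 1.42·P_X = 13270 − 1.42 × 4611 = 6722 kg O₂/d.

R_O ≈ 6720 kg O₂/d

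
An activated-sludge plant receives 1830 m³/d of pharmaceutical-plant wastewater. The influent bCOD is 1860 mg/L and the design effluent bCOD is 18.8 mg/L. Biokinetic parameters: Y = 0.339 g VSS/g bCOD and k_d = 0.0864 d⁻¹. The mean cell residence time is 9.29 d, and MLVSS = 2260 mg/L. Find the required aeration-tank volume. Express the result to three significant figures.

Rearranging the biomass balance for a CMAS with decay, V = Y·Q·ΔS·θ_c / [X·(1+k_d θ_c)] = 0.339 × 1830 × (1860 − 18.8) × 9.29 / [2260 × (1 + 0.0864 × 9.29)] = 1.06×10^7 / 4074 = 2605 m³.

V ≈ 2600 m³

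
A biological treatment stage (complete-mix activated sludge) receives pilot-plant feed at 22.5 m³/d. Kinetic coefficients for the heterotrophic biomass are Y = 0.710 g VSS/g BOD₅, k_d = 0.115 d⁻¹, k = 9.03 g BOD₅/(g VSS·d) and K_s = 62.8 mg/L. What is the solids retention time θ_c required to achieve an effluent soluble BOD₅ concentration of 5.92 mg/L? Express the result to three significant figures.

At the target effluent, Y k S/(K_s+S) = 0.710×9.03×5.92/68.72 = 0.5523 d⁻¹.
θ_c = 1/(μ − k_d) = 1/(0.5523 − 0.115) = 1/0.4373 = 2.287 d.

θ_c ≈ 2.29 d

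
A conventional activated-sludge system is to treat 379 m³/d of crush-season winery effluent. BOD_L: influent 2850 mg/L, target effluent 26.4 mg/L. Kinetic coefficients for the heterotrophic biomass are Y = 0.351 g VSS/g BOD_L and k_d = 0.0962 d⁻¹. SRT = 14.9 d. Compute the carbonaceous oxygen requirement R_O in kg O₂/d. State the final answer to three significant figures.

Observed yield with endogenous decay: Y_obs = Y / (1 + k_d·θ_c) = 0.351 / (1 + 0.0962 × 14.9) = 0.351 / 2.433 = 0.1442 g VSS/g BOD_L.
Q·(S₀ − S) = 379 × (2850 − 26.4) × 10⁻³ = 1070 kg/d removed.
P_X = Y_obs·Q·(S₀ − S) = 0.1442 × 1070 = 154.4 kg VSS/d.
R_O = Q·(S₀ − S) − 1.42·P_X = 1070 − 1.42 × 154.4 = 851.0 kg O₂/d.

R_O ≈ 851 kg O₂/d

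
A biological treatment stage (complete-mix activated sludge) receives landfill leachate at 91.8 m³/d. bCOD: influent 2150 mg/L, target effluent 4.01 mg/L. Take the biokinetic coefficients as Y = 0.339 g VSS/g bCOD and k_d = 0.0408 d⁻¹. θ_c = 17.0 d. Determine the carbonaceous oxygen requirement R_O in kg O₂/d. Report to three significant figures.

R_O ≈ 141 kg O₂/d

Observed yield with endogenous decay: Y_obs = Y / (1 + k_d·θ_c) = 0.339 / (1 + 0.0408 × 17.0) = 0.339 / 1.694 = 0.2002 g VSS/g bCOD.
ΔS = 2150 − 4.01 = 2146 mg/L, so the substrate removal rate is 91.8 × 2146/1000 = 197.0 kg bCOD/d.
Net sludge production P_X = 0.2002 × 197.0 = 39.43 kg VSS/d.
R_O = Q·(S₀ − S) − 1.42·P_X = 197.0 − 1.42 × 39.43 = 141.0 kg O₂/d.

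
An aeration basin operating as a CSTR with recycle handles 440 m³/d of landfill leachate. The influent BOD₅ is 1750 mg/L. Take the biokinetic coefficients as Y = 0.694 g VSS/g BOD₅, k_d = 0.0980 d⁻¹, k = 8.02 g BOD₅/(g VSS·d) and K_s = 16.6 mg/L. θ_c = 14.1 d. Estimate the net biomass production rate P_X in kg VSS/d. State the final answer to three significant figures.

From the Monod/SRT balance for a CMAS, S = K_s·(1+k_d θ_c)/[θ_c·(Y k − k_d) − 1] = 16.6 × (1 + 0.0980 × 14.1) / [14.1 × (0.694 × 8.02 − 0.0980) − 1] = 39.54 / 76.10 = 0.5196 mg/L.
Correct the yield for decay: Y_obs = Y/(1 + k_d θ_c) = 0.694 / (1 + 0.0980 × 14.1) = 0.694 / 2.382 = 0.2914.
Substrate removed = Q·(S₀ − S) = 440 m³/d × (1750 − 0.520) g/m³ = 7.7×10^5 g/d = 769.8 kg/d.
Net biomass production P_X = Y_obs × Q·(S₀ − S) = 0.2914 × 769.8 = 224.3 kg VSS/d.

P_X ≈ 224 kg VSS/d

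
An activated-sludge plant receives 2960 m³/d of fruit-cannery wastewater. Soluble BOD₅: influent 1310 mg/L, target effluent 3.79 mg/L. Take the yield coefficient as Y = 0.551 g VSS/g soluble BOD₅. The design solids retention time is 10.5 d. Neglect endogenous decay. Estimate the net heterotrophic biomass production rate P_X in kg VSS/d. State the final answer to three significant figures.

No decay correction is needed, so Y_obs = Y = 0.551.
Q·(S₀ − S) = 2960 × (1310 − 3.79) × 10⁻³ = 3866 kg/d removed.
Net biomass production P_X = Y_obs × Q·(S₀ − S) = 0.5510 × 3866 = 2130 kg VSS/d.

P_X ≈ 2130 kg VSS/d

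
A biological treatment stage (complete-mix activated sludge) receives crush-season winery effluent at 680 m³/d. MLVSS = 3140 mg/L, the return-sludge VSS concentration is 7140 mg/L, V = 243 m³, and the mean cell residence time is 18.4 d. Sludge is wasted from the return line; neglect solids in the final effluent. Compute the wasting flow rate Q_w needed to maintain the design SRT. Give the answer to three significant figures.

Q_w ≈ 5.81 m³/d

Wasting from the return line (neglecting effluent solids): Q_w = V·X / (θ_c·X_r) = 243.0 × 3140 / (18.4 × 7140) = 5.808 m³/d.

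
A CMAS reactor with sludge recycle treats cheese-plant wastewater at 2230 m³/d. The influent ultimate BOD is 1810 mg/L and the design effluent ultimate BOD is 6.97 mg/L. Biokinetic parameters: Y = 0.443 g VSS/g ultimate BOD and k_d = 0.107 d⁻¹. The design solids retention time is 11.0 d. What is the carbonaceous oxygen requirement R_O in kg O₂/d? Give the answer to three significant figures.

R_O ≈ 2860 kg O₂/d

Y_obs = Y / (1 + k_d θ_c) = 0.443 / (1 + 0.107 × 11.0) = 0.443 / 2.177 = 0.2035.
Substrate removed = Q·(S₀ − S) = 2230 m³/d × (1810 − 6.97) g/m³ = 4.02×10^6 g/d = 4021 kg/d.
Biomass synthesised: P_X = Y_obs × 4021 = 818.2 kg VSS/d.
Carbonaceous O₂ demand = substrate oxidised − cell-mass equivalent = 4021 − 1.42 × 818.2 = 2859 kg O₂/d.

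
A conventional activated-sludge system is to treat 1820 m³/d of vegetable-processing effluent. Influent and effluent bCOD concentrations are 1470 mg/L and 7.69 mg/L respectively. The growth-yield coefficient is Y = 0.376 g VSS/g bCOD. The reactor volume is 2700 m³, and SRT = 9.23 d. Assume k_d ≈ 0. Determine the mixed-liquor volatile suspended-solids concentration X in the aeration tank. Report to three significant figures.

From V·X = Y·Q·(S₀ − S)·θ_c (decay neglected): X = 0.376 × 1820 × (1470 − 7.69) × 9.23 / 2700 = 3421 mg/L.

X ≈ 3420 mg/L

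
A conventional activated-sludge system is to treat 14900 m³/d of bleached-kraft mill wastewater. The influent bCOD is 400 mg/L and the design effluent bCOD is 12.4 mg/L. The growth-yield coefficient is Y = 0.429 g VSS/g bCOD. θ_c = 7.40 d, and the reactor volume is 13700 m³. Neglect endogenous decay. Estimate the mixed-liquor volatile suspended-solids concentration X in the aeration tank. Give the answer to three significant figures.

From V·X = Y·Q·(S₀ − S)·θ_c (decay neglected): X = 0.429 × 14900 × (400 − 12.4) × 7.40 / 13700 = 1338 mg/L.

X ≈ 1340 mg/L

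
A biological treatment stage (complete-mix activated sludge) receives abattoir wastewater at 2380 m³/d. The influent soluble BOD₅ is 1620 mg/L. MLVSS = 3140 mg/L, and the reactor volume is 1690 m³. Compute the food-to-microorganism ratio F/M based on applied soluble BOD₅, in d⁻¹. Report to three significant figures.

Food-to-microorganism ratio F/M = Q S₀ / (V X) = 2380 × 1620 / (1690 × 3140) = 0.7266 d⁻¹.

F/M ≈ 0.727 d⁻¹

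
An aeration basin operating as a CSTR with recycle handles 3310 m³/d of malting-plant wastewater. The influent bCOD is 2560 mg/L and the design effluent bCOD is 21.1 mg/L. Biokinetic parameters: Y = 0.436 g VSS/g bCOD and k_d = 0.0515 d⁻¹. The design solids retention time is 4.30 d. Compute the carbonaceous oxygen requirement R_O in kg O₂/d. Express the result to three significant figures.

R_O ≈ 4140 kg O₂/d

Correct the yield for decay: Y_obs = Y/(1 + k_d θ_c) = 0.436 / (1 + 0.0515 × 4.30) = 0.436 / 1.221 = 0.3570.
Mass of bCOD removed per day: Q(S₀ − S) = 3310 × 2539 g/m³ = 8404 kg/d.
Biomass synthesised: P_X = Y_obs × 8404 = 3000 kg VSS/d.
R_O = Q·(S₀ − S) − 1.42·P_X = 8404 − 1.42 × 3000 = 4144 kg O₂/d.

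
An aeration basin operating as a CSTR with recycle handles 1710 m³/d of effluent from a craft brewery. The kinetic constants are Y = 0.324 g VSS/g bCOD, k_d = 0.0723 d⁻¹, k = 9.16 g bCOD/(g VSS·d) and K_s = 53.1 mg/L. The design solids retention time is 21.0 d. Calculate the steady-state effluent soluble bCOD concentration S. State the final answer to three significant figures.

From the Monod/SRT balance for a CMAS, S = K_s·(1+k_d θ_c)/[θ_c·(Y k − k_d) − 1] = 53.1 × (1 + 0.0723 × 21.0) / [21.0 × (0.324 × 9.16 − 0.0723) − 1] = 133.7 / 59.81 = 2.236 mg/L.

S ≈ 2.24 mg/L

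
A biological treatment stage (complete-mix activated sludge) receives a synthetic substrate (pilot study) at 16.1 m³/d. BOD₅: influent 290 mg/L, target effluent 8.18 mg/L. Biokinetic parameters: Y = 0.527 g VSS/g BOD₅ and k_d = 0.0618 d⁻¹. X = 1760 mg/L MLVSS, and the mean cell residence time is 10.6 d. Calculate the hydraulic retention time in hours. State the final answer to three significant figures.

τ ≈ 13.0 h

Steady-state biomass mass balance: V·X·(1 + k_d·θ_c) = Y·Q·(S₀ − S)·θ_c, so V = 0.527 × 16.1 × (290 − 8.18) × 10.6 / [1760 × (1 + 0.0618 × 10.6)] = 2.53×10^4 / 2913 = 8.701 m³.
HRT = V/Q = 8.701 m³ / 16.1 m³·d⁻¹ = 0.5405 d × 24 = 12.97 h.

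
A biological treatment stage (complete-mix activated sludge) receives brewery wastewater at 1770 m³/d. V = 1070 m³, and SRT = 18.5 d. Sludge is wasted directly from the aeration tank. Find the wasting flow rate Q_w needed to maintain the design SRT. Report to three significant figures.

Wasting from the aeration tank: Q_w = V / θ_c = 1070 / 18.5 = 57.84 m³/d.

Q_w ≈ 57.8 m³/d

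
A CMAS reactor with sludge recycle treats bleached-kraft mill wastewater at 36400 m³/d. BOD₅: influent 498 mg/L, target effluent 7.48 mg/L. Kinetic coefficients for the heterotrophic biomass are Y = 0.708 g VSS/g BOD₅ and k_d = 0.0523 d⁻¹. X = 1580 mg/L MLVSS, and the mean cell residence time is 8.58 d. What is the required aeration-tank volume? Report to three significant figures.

Steady-state biomass mass balance: V·X·(1 + k_d·θ_c) = Y·Q·(S₀ − S)·θ_c, so V = 0.708 × 36400 × (498 − 7.48) × 8.58 / [1580 × (1 + 0.0523 × 8.58)] = 1.08×10^8 / 2289 = 47384 m³.

V ≈ 47400 m³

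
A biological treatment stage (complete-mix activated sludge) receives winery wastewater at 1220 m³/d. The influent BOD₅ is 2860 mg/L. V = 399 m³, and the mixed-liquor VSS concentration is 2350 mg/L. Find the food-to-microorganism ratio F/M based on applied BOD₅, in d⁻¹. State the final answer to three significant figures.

Food-to-microorganism ratio F/M = Q S₀ / (V X) = 1220 × 2860 / (399.0 × 2350) = 3.721 d⁻¹.

F/M ≈ 3.72 d⁻¹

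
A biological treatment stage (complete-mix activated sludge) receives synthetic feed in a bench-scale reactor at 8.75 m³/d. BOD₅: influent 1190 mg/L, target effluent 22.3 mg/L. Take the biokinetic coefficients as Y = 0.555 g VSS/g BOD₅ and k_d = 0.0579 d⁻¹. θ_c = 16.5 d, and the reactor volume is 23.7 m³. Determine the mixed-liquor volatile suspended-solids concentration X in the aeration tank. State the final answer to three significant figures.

X ≈ 2020 mg/L

Solving the biomass balance for X: X = Y Q (S₀−S) θ_c / [V (1+k_d θ_c)] = 0.555 × 8.75 × (1190 − 22.3) × 16.5 / [23.7 × (1 + 0.0579 × 16.5)] = 2019 mg/L.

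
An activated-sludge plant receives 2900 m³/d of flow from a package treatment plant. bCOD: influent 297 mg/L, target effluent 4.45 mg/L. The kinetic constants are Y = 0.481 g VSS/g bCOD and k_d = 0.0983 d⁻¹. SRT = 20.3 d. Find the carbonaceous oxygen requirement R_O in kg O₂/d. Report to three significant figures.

R_O ≈ 655 kg O₂/d

Observed yield with endogenous decay: Y_obs = Y / (1 + k_d·θ_c) = 0.481 / (1 + 0.0983 × 20.3) = 0.481 / 2.995 = 0.1606 g VSS/g bCOD.
Mass of bCOD removed per day: Q(S₀ − S) = 2900 × 292.6 g/m³ = 848.4 kg/d.
Net sludge production P_X = 0.1606 × 848.4 = 136.2 kg VSS/d.
Carbonaceous O₂ demand = substrate oxidised − cell-mass equivalent = 848.4 − 1.42 × 136.2 = 654.9 kg O₂/d.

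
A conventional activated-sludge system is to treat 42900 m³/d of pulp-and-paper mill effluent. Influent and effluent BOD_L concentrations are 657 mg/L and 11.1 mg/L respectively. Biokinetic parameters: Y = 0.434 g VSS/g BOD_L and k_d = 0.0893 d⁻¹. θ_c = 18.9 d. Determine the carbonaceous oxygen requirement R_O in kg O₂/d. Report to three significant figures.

R_O ≈ 21400 kg O₂/d

Observed yield with endogenous decay: Y_obs = Y / (1 + k_d·θ_c) = 0.434 / (1 + 0.0893 × 18.9) = 0.434 / 2.688 = 0.1615 g VSS/g BOD_L.
Mass of BOD_L removed per day: Q(S₀ − S) = 42900 × 645.9 g/m³ = 27709 kg/d.
P_X = Y_obs·Q·(S₀ − S) = 0.1615 × 27709 = 4474 kg VSS/d.
R_O = Q·(S₀ − S) − 1.42·P_X = 27709 − 1.42 × 4474 = 21356 kg O₂/d.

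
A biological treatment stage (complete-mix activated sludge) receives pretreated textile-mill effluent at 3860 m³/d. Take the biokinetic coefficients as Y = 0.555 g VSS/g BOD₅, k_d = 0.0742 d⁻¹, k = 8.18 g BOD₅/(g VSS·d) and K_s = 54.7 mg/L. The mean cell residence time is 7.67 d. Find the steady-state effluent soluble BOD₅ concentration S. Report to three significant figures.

For a completely mixed reactor with recycle the Lawrence–McCarty relation gives S = K_s·(1 + k_d·θ_c) / [θ_c·(Y·k − k_d) − 1] = 54.7 × (1 + 0.0742 × 7.67) / [7.67 × (0.555 × 8.18 − 0.0742) − 1] = 85.83 / 33.25 = 2.581 mg/L.

S ≈ 2.58 mg/L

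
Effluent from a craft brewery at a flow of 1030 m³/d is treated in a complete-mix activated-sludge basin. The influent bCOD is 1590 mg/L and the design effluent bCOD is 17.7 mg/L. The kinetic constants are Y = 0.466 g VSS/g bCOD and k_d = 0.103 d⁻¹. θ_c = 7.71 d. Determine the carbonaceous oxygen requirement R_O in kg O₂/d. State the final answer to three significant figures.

Correct the yield for decay: Y_obs = Y/(1 + k_d θ_c) = 0.466 / (1 + 0.103 × 7.71) = 0.466 / 1.794 = 0.2597.
Q·(S₀ − S) = 1030 × (1590 − 17.7) × 10⁻³ = 1619 kg/d removed.
Biomass synthesised: P_X = Y_obs × 1619 = 420.6 kg VSS/d.
R_O = Q·ΔS − 1.42 P_X = 1619 − 597.3 = 1022 kg O₂/d.

R_O ≈ 1020 kg O₂/d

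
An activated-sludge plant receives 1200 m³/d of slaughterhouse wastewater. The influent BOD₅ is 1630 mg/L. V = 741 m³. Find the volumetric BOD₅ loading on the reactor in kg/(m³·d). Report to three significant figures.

L_v ≈ 2.64 kg BOD₅/(m³·d)

L_v = Q S₀ / V = 1200 × 1630 × 10⁻³ / 741.0 = 2.640 kg/(m³·d).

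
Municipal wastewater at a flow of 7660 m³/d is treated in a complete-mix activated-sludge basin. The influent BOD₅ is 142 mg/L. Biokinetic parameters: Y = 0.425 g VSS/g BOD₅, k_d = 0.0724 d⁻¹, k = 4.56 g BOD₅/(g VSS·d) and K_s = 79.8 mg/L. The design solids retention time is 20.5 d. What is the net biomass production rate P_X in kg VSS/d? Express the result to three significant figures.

Effluent substrate depends only on kinetics and SRT: S = K_s(1 + k_d θ_c) / [θ_c(Yk − k_d) − 1] = 79.8 × (1 + 0.0724 × 20.5) / [20.5 × (0.425 × 4.56 − 0.0724) − 1] = 198.2 / 37.24 = 5.323 mg/L.
Correct the yield for decay: Y_obs = Y/(1 + k_d θ_c) = 0.425 / (1 + 0.0724 × 20.5) = 0.425 / 2.484 = 0.1711.
Mass of BOD₅ removed per day: Q(S₀ − S) = 7660 × 136.7 g/m³ = 1047 kg/d.
So the net sludge growth is P_X = 0.1711 × 1047 = 179.1 kg VSS/d.

P_X ≈ 179 kg VSS/d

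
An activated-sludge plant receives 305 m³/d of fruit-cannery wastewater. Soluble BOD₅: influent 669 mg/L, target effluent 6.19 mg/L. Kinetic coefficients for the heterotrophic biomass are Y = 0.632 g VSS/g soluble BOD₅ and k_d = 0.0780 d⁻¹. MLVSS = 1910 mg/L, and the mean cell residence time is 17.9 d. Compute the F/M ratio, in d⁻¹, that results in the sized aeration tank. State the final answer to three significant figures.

F/M ≈ 0.214 d⁻¹

Rearranging the biomass balance for a CMAS with decay, V = Y·Q·ΔS·θ_c / [X·(1+k_d θ_c)] = 0.632 × 305 × (669 − 6.19) × 17.9 / [1910 × (1 + 0.0780 × 17.9)] = 2.29×10^6 / 4577 = 499.7 m³.
F/M = Q·S₀ / (V·X) = 305 × 669 / (499.7 × 1910) = 0.2138 g soluble BOD₅·(g VSS·d)⁻¹.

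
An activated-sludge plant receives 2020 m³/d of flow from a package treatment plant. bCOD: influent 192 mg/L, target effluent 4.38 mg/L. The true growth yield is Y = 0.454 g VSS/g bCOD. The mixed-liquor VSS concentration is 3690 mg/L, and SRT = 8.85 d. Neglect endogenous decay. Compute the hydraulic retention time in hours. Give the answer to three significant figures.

τ ≈ 4.90 h

V·X = Y·Q·ΔS·θ_c gives V = 0.454 × 2020 × (192 − 4.38) × 8.85 / 3690 = 412.7 m³.
Hydraulic retention time τ = V/Q = 412.7 / 2020 = 0.2043 d = 4.903 h.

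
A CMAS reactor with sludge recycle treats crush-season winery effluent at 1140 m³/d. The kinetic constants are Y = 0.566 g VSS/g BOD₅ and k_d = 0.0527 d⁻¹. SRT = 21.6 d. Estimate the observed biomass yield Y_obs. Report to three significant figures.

Y_obs ≈ 0.265 g VSS/g BOD₅

Y_obs = Y / (1 + k_d θ_c) = 0.566 / (1 + 0.0527 × 21.6) = 0.566 / 2.138 = 0.2647.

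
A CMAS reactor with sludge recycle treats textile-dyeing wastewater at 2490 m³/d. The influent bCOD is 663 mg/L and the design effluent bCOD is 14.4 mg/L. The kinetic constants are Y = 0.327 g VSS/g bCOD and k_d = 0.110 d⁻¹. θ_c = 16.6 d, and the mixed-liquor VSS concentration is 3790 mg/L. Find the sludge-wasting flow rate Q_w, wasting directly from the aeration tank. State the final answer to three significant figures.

Q_w ≈ 49.3 m³/d

From the SRT design equation V = Y Q (S₀−S) θ_c / [X (1 + k_d θ_c)] = 0.327 × 2490 × (663 − 14.4) × 16.6 / [3790 × (1 + 0.110 × 16.6)] = 8.77×10^6 / 10711 = 818.5 m³.
With mixed-liquor wasting, θ_c = V/Q_w, so Q_w = V/θ_c = 818.5/16.6 = 49.31 m³/d.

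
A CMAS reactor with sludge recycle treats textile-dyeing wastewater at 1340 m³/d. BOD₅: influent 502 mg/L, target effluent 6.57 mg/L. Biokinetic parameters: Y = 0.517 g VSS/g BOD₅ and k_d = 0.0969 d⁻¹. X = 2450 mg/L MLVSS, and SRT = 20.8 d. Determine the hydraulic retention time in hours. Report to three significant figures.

From the SRT design equation V = Y Q (S₀−S) θ_c / [X (1 + k_d θ_c)] = 0.517 × 1340 × (502 − 6.57) × 20.8 / [2450 × (1 + 0.0969 × 20.8)] = 7.14×10^6 / 7388 = 966.3 m³.
τ = V/Q = 966.3/1340 = 0.7211 d, or 17.31 h.

τ ≈ 17.3 h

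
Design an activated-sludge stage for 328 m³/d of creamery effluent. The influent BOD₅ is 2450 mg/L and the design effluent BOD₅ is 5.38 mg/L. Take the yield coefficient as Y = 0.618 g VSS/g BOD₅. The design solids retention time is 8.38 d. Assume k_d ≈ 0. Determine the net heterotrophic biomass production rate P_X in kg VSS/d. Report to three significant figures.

P_X ≈ 496 kg VSS/d

With endogenous decay neglected, the observed yield equals the true yield: Y_obs = Y = 0.618 g VSS/g BOD₅.
Q·(S₀ − S) = 328 × (2450 − 5.38) × 10⁻³ = 801.8 kg/d removed.
So the net sludge growth is P_X = 0.6180 × 801.8 = 495.5 kg VSS/d.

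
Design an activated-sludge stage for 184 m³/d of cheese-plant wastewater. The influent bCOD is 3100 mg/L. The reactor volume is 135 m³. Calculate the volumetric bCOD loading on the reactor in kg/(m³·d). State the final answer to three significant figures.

L_v ≈ 4.23 kg bCOD/(m³·d)

L_v = Q S₀ / V = 184 × 3100 × 10⁻³ / 135.0 = 4.225 kg/(m³·d).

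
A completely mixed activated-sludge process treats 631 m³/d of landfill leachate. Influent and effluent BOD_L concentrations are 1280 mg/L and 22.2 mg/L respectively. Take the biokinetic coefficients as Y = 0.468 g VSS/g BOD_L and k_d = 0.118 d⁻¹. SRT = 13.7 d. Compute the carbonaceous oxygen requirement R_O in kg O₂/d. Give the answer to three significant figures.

Y_obs = Y / (1 + k_d θ_c) = 0.468 / (1 + 0.118 × 13.7) = 0.468 / 2.617 = 0.1789.
Substrate removed = Q·(S₀ − S) = 631 m³/d × (1280 − 22.2) g/m³ = 7.94×10^5 g/d = 793.7 kg/d.
Net sludge production P_X = 0.1789 × 793.7 = 142.0 kg VSS/d.
R_O = Q·(S₀ − S) − 1.42·P_X = 793.7 − 1.42 × 142.0 = 592.1 kg O₂/d.

R_O ≈ 592 kg O₂/d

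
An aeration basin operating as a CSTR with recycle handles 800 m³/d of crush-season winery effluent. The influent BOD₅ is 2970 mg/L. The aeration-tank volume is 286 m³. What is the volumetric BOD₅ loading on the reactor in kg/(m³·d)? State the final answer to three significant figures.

L_v ≈ 8.31 kg BOD₅/(m³·d)

Volumetric loading L_v = Q·S₀ / V = 800 × 2970 g/m³ / 286.0 m³ = 8308 g/(m³·d) = 8.308 kg BOD₅/(m³·d).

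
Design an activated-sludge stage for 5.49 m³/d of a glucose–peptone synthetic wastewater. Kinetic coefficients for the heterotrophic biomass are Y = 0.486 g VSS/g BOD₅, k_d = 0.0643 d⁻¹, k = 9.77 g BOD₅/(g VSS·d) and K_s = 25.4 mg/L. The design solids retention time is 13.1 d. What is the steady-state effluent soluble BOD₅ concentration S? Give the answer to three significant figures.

S ≈ 0.775 mg/L

For a completely mixed reactor with recycle the Lawrence–McCarty relation gives S = K_s·(1 + k_d·θ_c) / [θ_c·(Y·k − k_d) − 1] = 25.4 × (1 + 0.0643 × 13.1) / [13.1 × (0.486 × 9.77 − 0.0643) − 1] = 46.80 / 60.36 = 0.7753 mg/L.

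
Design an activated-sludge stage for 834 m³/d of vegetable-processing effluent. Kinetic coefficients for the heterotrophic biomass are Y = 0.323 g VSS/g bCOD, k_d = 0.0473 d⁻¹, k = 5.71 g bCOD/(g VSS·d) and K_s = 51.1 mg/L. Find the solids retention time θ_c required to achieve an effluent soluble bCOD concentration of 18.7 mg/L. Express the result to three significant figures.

θ_c ≈ 2.24 d

Specific growth rate at S = 18.7 mg/L: μ = YkS/(K_s+S) = 0.323·5.71·18.7/(51.1+18.7) = 0.4941 d⁻¹.
θ_c = 1/(μ − k_d) = 1/(0.4941 − 0.0473) = 1/0.4468 = 2.238 d.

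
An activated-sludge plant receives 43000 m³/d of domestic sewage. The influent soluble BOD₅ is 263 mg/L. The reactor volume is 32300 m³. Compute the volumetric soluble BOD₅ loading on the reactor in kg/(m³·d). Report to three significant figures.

Applied soluble BOD₅ load per unit volume = Q·S₀/V = (43000 × 263/1000)/32300 = 0.3501 kg soluble BOD₅·m⁻³·d⁻¹.

L_v ≈ 0.350 kg soluble BOD₅/(m³·d)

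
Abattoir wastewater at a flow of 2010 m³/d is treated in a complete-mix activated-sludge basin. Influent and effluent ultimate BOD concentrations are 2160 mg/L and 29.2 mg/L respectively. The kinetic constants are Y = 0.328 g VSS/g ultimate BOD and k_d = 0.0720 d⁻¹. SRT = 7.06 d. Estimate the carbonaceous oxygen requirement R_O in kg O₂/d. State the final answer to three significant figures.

Correct the yield for decay: Y_obs = Y/(1 + k_d θ_c) = 0.328 / (1 + 0.0720 × 7.06) = 0.328 / 1.508 = 0.2175.
ΔS = 2160 − 29.2 = 2131 mg/L, so the substrate removal rate is 2010 × 2131/1000 = 4283 kg ultimate BOD/d.
Net sludge production P_X = 0.2175 × 4283 = 931.4 kg VSS/d.
R_O = Q·(S₀ − S) − 1.42·P_X = 4283 − 1.42 × 931.4 = 2960 kg O₂/d.

R_O ≈ 2960 kg O₂/d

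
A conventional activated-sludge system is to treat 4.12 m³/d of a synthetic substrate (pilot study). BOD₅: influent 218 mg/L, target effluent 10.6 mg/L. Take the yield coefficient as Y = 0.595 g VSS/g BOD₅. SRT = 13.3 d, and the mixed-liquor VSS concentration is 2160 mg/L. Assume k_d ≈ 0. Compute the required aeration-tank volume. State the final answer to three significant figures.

Biomass mass balance (decay neglected): V·X = Y·Q·(S₀ − S)·θ_c, so V = 0.595 × 4.12 × (218 − 10.6) × 13.3 / 2160 = 3.131 m³.

V ≈ 3.13 m³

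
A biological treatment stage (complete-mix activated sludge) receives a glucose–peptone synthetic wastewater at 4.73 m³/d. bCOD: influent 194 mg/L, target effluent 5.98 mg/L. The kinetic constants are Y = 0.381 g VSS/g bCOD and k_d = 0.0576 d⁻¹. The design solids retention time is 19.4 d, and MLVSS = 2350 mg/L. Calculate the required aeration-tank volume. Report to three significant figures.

From the SRT design equation V = Y Q (S₀−S) θ_c / [X (1 + k_d θ_c)] = 0.381 × 4.73 × (194 − 5.98) × 19.4 / [2350 × (1 + 0.0576 × 19.4)] = 6.57×10^3 / 4976 = 1.321 m³.

V ≈ 1.32 m³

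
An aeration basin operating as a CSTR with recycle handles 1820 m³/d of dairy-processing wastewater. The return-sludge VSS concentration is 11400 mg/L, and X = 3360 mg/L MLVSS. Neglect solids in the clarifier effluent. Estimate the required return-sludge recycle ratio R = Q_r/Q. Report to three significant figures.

R ≈ 0.418

R = Q_r/Q = X/(X_r − X) = 3360 / (11400 − 3360) = 0.4179.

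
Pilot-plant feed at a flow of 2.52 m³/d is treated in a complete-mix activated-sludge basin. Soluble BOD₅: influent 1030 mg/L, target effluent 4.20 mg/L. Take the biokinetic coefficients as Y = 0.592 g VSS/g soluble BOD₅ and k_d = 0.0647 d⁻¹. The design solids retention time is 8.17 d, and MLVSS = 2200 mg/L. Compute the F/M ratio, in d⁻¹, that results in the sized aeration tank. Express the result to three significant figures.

From the SRT design equation V = Y Q (S₀−S) θ_c / [X (1 + k_d θ_c)] = 0.592 × 2.52 × (1030 − 4.20) × 8.17 / [2200 × (1 + 0.0647 × 8.17)] = 1.25×10^4 / 3363 = 3.718 m³.
F/M = applied load / biomass = Q·S₀/(V·X) = 2.52 × 1030 / (3.718 × 2200) = 0.3173 d⁻¹.

F/M ≈ 0.317 d⁻¹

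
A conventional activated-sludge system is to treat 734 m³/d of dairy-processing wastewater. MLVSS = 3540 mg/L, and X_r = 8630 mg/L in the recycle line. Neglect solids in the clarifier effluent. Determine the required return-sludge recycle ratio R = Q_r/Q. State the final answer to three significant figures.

R ≈ 0.695

Solids balance on the clarifier gives (1+R)X = R·X_r, so R = X/(X_r − X) = 3540 / (8630 − 3540) = 0.6955.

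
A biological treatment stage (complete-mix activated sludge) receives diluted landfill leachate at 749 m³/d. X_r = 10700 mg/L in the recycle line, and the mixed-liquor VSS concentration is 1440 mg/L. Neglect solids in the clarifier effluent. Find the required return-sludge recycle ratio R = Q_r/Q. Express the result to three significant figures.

Mass balance around the secondary clarifier (neglecting effluent solids): R = X / (X_r − X) = 1440 / (10700 − 1440) = 0.1555.

R ≈ 0.156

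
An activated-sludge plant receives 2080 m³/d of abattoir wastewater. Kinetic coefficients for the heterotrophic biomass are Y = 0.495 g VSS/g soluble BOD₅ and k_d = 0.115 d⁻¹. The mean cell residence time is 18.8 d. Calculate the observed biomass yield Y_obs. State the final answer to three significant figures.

Correct the yield for decay: Y_obs = Y/(1 + k_d θ_c) = 0.495 / (1 + 0.115 × 18.8) = 0.495 / 3.162 = 0.1565.

Y_obs ≈ 0.157 g VSS/g soluble BOD₅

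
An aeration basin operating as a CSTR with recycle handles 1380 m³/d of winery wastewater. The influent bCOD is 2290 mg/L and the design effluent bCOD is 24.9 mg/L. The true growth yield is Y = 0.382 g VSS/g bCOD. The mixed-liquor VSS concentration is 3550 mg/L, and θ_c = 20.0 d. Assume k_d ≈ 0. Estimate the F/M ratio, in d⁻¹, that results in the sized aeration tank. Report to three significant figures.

F/M ≈ 0.132 d⁻¹

With k_d = 0 the design equation reduces to V = Y Q (S₀−S) θ_c / X = 0.382 × 1380 × (2290 − 24.9) × 20.0 / 3550 = 6727 m³.
F/M = applied load / biomass = Q·S₀/(V·X) = 1380 × 2290 / (6727 × 3550) = 0.1323 d⁻¹.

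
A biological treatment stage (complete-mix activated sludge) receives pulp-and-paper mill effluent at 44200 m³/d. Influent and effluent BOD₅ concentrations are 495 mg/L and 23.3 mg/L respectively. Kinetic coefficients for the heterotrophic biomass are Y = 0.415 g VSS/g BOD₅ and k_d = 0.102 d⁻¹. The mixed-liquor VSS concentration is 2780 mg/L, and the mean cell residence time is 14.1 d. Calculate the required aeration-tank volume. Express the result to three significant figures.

V ≈ 18000 m³

From the SRT design equation V = Y Q (S₀−S) θ_c / [X (1 + k_d θ_c)] = 0.415 × 44200 × (495 − 23.3) × 14.1 / [2780 × (1 + 0.102 × 14.1)] = 1.22×10^8 / 6778 = 17999 m³.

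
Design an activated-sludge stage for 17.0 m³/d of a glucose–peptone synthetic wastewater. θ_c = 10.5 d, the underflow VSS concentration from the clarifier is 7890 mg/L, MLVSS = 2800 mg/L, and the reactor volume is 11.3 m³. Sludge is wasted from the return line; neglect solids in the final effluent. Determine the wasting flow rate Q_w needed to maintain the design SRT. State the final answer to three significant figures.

θ_c = V·X/(Q_w·X_r) when wasting from the recycle, so Q_w = V·X/(θ_c·X_r) = 11.30 × 2800 / (10.5 × 7890) = 0.3819 m³/d.

Q_w ≈ 0.382 m³/d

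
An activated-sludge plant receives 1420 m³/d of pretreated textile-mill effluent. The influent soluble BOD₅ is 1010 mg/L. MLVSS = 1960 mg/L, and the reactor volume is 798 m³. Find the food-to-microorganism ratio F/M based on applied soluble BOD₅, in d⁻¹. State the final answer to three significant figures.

F/M ≈ 0.917 d⁻¹

Food-to-microorganism ratio F/M = Q S₀ / (V X) = 1420 × 1010 / (798.0 × 1960) = 0.9170 d⁻¹.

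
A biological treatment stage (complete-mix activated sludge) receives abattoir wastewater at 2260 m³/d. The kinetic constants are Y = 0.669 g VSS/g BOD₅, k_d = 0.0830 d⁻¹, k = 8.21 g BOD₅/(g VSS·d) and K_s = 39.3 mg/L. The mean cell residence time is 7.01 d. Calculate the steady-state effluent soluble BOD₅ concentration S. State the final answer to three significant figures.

For a completely mixed reactor with recycle the Lawrence–McCarty relation gives S = K_s·(1 + k_d·θ_c) / [θ_c·(Y·k − k_d) − 1] = 39.3 × (1 + 0.0830 × 7.01) / [7.01 × (0.669 × 8.21 − 0.0830) − 1] = 62.17 / 36.92 = 1.684 mg/L.

S ≈ 1.68 mg/L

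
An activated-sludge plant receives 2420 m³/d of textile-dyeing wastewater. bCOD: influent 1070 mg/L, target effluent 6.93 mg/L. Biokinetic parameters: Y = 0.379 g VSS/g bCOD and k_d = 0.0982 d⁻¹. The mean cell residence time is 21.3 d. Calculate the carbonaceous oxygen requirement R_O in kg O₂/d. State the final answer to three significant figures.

Observed yield with endogenous decay: Y_obs = Y / (1 + k_d·θ_c) = 0.379 / (1 + 0.0982 × 21.3) = 0.379 / 3.092 = 0.1226 g VSS/g bCOD.
ΔS = 1070 − 6.93 = 1063 mg/L, so the substrate removal rate is 2420 × 1063/1000 = 2573 kg bCOD/d.
Net sludge production P_X = 0.1226 × 2573 = 315.4 kg VSS/d.
R_O = Q·(S₀ − S) − 1.42·P_X = 2573 − 1.42 × 315.4 = 2125 kg O₂/d.

R_O ≈ 2120 kg O₂/d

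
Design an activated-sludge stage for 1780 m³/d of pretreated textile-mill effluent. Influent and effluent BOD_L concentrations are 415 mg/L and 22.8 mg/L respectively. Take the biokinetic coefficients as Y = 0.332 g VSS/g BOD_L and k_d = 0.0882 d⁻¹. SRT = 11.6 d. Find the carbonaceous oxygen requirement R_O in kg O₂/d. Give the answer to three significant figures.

R_O ≈ 535 kg O₂/d

The observed yield is Y_obs = Y/(1 + k_d·θ_c) = 0.332 / (1 + 0.0882 × 11.6) = 0.332 / 2.023 = 0.1641 g VSS per g BOD_L removed.
ΔS = 415 − 22.8 = 392.2 mg/L, so the substrate removal rate is 1780 × 392.2/1000 = 698.1 kg BOD_L/d.
P_X = Y_obs·Q·(S₀ − S) = 0.1641 × 698.1 = 114.6 kg VSS/d.
R_O = Q·(S₀ − S) − 1.42·P_X = 698.1 − 1.42 × 114.6 = 535.4 kg O₂/d.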